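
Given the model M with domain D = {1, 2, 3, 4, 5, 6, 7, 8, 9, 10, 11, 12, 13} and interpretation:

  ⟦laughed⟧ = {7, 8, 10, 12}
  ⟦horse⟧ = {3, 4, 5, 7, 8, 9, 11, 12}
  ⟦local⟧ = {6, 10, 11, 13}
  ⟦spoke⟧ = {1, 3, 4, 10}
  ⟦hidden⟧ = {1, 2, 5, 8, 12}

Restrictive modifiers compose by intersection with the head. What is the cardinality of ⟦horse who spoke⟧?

⟦who spoke⟧ = ⟦spoke⟧ = {1, 3, 4, 10}
⟦horse⟧ = {3, 4, 5, 7, 8, 9, 11, 12}
… ∩ ⟦who spoke⟧ = {3, 4, 5, 7, 8, 9, 11, 12} ∩ {1, 3, 4, 10} = {3, 4}
⟦horse who spoke⟧ = {3, 4}, so the cardinality is 2.

2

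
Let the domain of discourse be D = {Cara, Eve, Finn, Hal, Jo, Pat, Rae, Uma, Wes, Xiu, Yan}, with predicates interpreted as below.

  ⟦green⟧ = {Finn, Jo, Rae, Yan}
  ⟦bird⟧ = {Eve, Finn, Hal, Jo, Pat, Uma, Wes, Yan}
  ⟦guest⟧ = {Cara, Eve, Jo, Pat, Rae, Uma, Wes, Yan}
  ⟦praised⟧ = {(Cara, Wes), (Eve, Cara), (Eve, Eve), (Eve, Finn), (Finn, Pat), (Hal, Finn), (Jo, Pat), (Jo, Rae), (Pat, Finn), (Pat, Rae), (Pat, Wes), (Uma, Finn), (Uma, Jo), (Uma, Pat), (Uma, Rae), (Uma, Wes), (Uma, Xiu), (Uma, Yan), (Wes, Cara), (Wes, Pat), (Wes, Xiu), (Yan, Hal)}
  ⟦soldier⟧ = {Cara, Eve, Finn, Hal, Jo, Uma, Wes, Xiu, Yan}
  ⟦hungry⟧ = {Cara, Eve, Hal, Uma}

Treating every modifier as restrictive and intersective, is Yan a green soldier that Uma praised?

⟦that Uma praised⟧ = {x : ⟨Uma, x⟩ ∈ ⟦praised⟧} = {Finn, Jo, Pat, Rae, Wes, Xiu, Yan}
⟦soldier⟧ = {Cara, Eve, Finn, Hal, Jo, Uma, Wes, Xiu, Yan}
… ∩ ⟦that Uma praised⟧ = {Cara, Eve, Finn, Hal, Jo, Uma, Wes, Xiu, Yan} ∩ {Finn, Jo, Pat, Rae, Wes, Xiu, Yan} = {Finn, Jo, Wes, Xiu, Yan}
… ∩ ⟦green⟧ = {Finn, Jo, Wes, Xiu, Yan} ∩ {Finn, Jo, Rae, Yan} = {Finn, Jo, Yan}
⟦green soldier that Uma praised⟧ = {Finn, Jo, Yan}; Yan ∈ this set.

yes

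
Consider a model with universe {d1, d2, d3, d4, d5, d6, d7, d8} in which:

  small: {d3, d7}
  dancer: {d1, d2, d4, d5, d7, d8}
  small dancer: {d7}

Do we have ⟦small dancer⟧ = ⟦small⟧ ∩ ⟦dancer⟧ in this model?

yes

⟦small⟧ ∩ ⟦dancer⟧ = {d3, d7} ∩ {d1, d2, d4, d5, d7, d8} = {d7}
Observed ⟦small dancer⟧ = {d7}.
These coincide, so the modifier is intersective here.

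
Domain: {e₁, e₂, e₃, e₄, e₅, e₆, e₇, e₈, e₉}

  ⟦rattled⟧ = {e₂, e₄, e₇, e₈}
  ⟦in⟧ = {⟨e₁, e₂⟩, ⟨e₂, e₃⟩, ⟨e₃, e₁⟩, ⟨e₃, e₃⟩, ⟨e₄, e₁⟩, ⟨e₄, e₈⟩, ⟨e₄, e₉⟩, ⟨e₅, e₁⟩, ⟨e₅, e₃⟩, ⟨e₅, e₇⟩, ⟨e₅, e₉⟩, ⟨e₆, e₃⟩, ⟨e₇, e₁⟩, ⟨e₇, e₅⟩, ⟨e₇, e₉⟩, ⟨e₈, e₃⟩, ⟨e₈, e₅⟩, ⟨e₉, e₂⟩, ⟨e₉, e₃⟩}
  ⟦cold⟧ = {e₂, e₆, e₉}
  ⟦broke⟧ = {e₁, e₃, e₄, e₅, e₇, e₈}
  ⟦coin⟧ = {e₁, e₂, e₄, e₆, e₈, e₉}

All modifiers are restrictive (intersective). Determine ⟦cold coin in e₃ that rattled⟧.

{e₂}

⟦in e₃⟧ = {x : ⟨x, e₃⟩ ∈ ⟦in⟧} = {e₂, e₃, e₅, e₆, e₈, e₉}
⟦that rattled⟧ = ⟦rattled⟧ = {e₂, e₄, e₇, e₈}
⟦coin⟧ = {e₁, e₂, e₄, e₆, e₈, e₉}
… ∩ ⟦in e₃⟧ = {e₁, e₂, e₄, e₆, e₈, e₉} ∩ {e₂, e₃, e₅, e₆, e₈, e₉} = {e₂, e₆, e₈, e₉}
… ∩ ⟦that rattled⟧ = {e₂, e₆, e₈, e₉} ∩ {e₂, e₄, e₇, e₈} = {e₂, e₈}
… ∩ ⟦cold⟧ = {e₂, e₈} ∩ {e₂, e₆, e₉} = {e₂}
So ⟦cold coin in e₃ that rattled⟧ = {e₂}.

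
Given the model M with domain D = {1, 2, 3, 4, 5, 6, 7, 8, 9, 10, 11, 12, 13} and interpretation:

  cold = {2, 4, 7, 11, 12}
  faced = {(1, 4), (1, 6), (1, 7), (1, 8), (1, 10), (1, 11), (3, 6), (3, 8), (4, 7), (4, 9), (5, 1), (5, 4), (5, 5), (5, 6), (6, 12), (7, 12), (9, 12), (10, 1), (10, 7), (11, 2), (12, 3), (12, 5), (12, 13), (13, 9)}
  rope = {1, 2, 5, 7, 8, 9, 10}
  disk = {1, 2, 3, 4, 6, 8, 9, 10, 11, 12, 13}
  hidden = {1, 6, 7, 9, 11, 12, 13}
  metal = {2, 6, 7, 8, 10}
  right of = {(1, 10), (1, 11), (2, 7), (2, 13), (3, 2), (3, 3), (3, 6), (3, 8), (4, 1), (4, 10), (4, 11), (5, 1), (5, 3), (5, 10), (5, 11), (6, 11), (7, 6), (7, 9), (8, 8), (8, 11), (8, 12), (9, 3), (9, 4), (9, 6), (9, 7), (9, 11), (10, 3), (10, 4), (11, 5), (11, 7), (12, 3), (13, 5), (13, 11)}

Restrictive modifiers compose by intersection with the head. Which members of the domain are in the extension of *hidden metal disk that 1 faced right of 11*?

⟦that 1 faced⟧ = {x : ⟨1, x⟩ ∈ ⟦faced⟧} = {4, 6, 7, 8, 10, 11}
⟦right of 11⟧ = {x : ⟨x, 11⟩ ∈ ⟦right of⟧} = {1, 4, 5, 6, 8, 9, 13}
⟦disk⟧ = {1, 2, 3, 4, 6, 8, 9, 10, 11, 12, 13}
… ∩ ⟦that 1 faced⟧ = {1, 2, 3, 4, 6, 8, 9, 10, 11, 12, 13} ∩ {4, 6, 7, 8, 10, 11} = {4, 6, 8, 10, 11}
… ∩ ⟦right of 11⟧ = {4, 6, 8, 10, 11} ∩ {1, 4, 5, 6, 8, 9, 13} = {4, 6, 8}
… ∩ ⟦hidden⟧ = {4, 6, 8} ∩ {1, 6, 7, 9, 11, 12, 13} = {6}
… ∩ ⟦metal⟧ = {6} ∩ {2, 6, 7, 8, 10} = {6}
So ⟦hidden metal disk that 1 faced right of 11⟧ = {6}.

{6}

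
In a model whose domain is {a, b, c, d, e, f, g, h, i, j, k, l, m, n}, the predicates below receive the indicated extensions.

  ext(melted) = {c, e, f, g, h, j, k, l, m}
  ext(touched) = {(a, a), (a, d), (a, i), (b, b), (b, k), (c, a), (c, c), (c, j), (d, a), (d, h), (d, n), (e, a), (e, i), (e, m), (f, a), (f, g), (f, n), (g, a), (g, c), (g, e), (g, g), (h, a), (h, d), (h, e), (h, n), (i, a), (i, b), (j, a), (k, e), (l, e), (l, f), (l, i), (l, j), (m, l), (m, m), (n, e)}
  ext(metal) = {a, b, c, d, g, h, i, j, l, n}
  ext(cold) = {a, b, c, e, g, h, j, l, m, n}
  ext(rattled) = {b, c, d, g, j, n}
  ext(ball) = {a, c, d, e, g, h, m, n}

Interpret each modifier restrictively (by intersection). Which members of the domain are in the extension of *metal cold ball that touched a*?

{a, c, g, h}

⟦that touched a⟧ = {x : ⟨x, a⟩ ∈ ⟦touched⟧} = {a, c, d, e, f, g, h, i, j}
⟦ball⟧ = {a, c, d, e, g, h, m, n}
… ∩ ⟦that touched a⟧ = {a, c, d, e, g, h, m, n} ∩ {a, c, d, e, f, g, h, i, j} = {a, c, d, e, g, h}
… ∩ ⟦metal⟧ = {a, c, d, e, g, h} ∩ {a, b, c, d, g, h, i, j, l, n} = {a, c, d, g, h}
… ∩ ⟦cold⟧ = {a, c, d, g, h} ∩ {a, b, c, e, g, h, j, l, m, n} = {a, c, g, h}
So ⟦metal cold ball that touched a⟧ = {a, c, g, h}.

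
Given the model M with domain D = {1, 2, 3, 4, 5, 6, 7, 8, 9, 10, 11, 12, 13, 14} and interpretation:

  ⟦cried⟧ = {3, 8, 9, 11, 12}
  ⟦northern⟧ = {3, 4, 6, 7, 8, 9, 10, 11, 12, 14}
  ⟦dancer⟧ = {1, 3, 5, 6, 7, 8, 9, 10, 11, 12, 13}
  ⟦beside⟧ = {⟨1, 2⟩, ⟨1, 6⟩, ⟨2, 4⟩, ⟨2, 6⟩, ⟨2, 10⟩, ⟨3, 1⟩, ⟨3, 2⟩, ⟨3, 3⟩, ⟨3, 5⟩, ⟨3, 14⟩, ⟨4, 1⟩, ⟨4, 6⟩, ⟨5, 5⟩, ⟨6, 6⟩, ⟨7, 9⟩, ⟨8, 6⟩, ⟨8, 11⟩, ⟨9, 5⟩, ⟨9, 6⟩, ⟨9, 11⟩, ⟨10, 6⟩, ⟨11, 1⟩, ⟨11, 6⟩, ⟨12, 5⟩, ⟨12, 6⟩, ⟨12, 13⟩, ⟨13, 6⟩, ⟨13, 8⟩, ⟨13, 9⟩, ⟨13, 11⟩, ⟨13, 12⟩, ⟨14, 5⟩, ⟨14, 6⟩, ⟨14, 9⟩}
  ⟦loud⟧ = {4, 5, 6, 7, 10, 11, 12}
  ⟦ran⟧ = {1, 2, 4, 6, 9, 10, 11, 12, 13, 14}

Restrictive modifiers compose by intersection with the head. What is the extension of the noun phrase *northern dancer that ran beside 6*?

{6, 9, 10, 11, 12}

⟦that ran⟧ = ⟦ran⟧ = {1, 2, 4, 6, 9, 10, 11, 12, 13, 14}
⟦beside 6⟧ = {x : ⟨x, 6⟩ ∈ ⟦beside⟧} = {1, 2, 4, 6, 8, 9, 10, 11, 12, 13, 14}
⟦dancer⟧ = {1, 3, 5, 6, 7, 8, 9, 10, 11, 12, 13}
… ∩ ⟦that ran⟧ = {1, 3, 5, 6, 7, 8, 9, 10, 11, 12, 13} ∩ {1, 2, 4, 6, 9, 10, 11, 12, 13, 14} = {1, 6, 9, 10, 11, 12, 13}
… ∩ ⟦beside 6⟧ = {1, 6, 9, 10, 11, 12, 13} ∩ {1, 2, 4, 6, 8, 9, 10, 11, 12, 13, 14} = {1, 6, 9, 10, 11, 12, 13}
… ∩ ⟦northern⟧ = {1, 6, 9, 10, 11, 12, 13} ∩ {3, 4, 6, 7, 8, 9, 10, 11, 12, 14} = {6, 9, 10, 11, 12}
So ⟦northern dancer that ran beside 6⟧ = {6, 9, 10, 11, 12}.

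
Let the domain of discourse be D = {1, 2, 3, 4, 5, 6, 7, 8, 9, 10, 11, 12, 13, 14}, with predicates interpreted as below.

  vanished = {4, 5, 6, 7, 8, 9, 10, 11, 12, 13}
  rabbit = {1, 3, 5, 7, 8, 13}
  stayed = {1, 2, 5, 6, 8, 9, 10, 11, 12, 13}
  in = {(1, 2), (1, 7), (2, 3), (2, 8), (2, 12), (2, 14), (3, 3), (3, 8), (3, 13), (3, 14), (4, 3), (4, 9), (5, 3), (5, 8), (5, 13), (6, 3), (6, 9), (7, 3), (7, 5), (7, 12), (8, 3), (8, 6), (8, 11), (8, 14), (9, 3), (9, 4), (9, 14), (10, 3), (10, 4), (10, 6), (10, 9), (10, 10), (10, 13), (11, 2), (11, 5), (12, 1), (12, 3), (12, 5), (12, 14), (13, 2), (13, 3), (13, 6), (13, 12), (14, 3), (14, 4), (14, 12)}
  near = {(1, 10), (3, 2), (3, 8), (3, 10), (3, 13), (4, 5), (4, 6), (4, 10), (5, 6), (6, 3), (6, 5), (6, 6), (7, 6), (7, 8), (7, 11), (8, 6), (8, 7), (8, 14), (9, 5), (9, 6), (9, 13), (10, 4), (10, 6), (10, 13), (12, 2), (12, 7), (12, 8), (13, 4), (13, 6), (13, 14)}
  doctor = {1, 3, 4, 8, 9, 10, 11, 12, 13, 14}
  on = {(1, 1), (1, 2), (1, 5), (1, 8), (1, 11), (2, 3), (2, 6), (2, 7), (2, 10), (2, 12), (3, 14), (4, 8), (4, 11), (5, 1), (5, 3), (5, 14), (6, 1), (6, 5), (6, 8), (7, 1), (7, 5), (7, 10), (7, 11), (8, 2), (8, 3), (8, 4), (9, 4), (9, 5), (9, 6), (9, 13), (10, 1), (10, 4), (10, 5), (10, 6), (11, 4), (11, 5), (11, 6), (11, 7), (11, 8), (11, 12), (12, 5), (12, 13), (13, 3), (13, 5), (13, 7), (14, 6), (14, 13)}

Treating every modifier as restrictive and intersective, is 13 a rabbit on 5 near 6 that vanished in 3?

⟦on 5⟧ = {x : ⟨x, 5⟩ ∈ ⟦on⟧} = {1, 6, 7, 9, 10, 11, 12, 13}
⟦near 6⟧ = {x : ⟨x, 6⟩ ∈ ⟦near⟧} = {4, 5, 6, 7, 8, 9, 10, 13}
⟦that vanished⟧ = ⟦vanished⟧ = {4, 5, 6, 7, 8, 9, 10, 11, 12, 13}
⟦in 3⟧ = {x : ⟨x, 3⟩ ∈ ⟦in⟧} = {2, 3, 4, 5, 6, 7, 8, 9, 10, 12, 13, 14}
⟦rabbit⟧ = {1, 3, 5, 7, 8, 13}
… ∩ ⟦on 5⟧ = {1, 3, 5, 7, 8, 13} ∩ {1, 6, 7, 9, 10, 11, 12, 13} = {1, 7, 13}
… ∩ ⟦near 6⟧ = {1, 7, 13} ∩ {4, 5, 6, 7, 8, 9, 10, 13} = {7, 13}
… ∩ ⟦that vanished⟧ = {7, 13} ∩ {4, 5, 6, 7, 8, 9, 10, 11, 12, 13} = {7, 13}
… ∩ ⟦in 3⟧ = {7, 13} ∩ {2, 3, 4, 5, 6, 7, 8, 9, 10, 12, 13, 14} = {7, 13}
⟦rabbit on 5 near 6 that vanished in 3⟧ = {7, 13}; 13 ∈ this set.

yes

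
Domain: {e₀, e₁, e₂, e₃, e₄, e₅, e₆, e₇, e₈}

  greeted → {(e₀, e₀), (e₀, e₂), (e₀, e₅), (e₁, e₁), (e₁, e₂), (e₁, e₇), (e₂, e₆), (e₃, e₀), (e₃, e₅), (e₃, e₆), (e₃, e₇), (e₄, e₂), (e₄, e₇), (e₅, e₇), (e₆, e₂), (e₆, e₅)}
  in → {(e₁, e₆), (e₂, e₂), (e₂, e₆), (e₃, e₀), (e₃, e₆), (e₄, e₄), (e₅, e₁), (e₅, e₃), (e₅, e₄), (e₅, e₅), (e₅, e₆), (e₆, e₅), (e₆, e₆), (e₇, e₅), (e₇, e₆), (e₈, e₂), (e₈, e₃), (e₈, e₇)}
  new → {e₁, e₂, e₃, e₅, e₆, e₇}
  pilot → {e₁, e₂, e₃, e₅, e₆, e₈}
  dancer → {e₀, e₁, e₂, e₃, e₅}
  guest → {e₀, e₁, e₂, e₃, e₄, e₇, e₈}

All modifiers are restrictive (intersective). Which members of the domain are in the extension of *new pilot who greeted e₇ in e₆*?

{e₁, e₃, e₅}

⟦who greeted e₇⟧ = {x : ⟨x, e₇⟩ ∈ ⟦greeted⟧} = {e₁, e₃, e₄, e₅}
⟦in e₆⟧ = {x : ⟨x, e₆⟩ ∈ ⟦in⟧} = {e₁, e₂, e₃, e₅, e₆, e₇}
⟦pilot⟧ = {e₁, e₂, e₃, e₅, e₆, e₈}
… ∩ ⟦who greeted e₇⟧ = {e₁, e₂, e₃, e₅, e₆, e₈} ∩ {e₁, e₃, e₄, e₅} = {e₁, e₃, e₅}
… ∩ ⟦in e₆⟧ = {e₁, e₃, e₅} ∩ {e₁, e₂, e₃, e₅, e₆, e₇} = {e₁, e₃, e₅}
… ∩ ⟦new⟧ = {e₁, e₃, e₅} ∩ {e₁, e₂, e₃, e₅, e₆, e₇} = {e₁, e₃, e₅}
So ⟦new pilot who greeted e₇ in e₆⟧ = {e₁, e₃, e₅}.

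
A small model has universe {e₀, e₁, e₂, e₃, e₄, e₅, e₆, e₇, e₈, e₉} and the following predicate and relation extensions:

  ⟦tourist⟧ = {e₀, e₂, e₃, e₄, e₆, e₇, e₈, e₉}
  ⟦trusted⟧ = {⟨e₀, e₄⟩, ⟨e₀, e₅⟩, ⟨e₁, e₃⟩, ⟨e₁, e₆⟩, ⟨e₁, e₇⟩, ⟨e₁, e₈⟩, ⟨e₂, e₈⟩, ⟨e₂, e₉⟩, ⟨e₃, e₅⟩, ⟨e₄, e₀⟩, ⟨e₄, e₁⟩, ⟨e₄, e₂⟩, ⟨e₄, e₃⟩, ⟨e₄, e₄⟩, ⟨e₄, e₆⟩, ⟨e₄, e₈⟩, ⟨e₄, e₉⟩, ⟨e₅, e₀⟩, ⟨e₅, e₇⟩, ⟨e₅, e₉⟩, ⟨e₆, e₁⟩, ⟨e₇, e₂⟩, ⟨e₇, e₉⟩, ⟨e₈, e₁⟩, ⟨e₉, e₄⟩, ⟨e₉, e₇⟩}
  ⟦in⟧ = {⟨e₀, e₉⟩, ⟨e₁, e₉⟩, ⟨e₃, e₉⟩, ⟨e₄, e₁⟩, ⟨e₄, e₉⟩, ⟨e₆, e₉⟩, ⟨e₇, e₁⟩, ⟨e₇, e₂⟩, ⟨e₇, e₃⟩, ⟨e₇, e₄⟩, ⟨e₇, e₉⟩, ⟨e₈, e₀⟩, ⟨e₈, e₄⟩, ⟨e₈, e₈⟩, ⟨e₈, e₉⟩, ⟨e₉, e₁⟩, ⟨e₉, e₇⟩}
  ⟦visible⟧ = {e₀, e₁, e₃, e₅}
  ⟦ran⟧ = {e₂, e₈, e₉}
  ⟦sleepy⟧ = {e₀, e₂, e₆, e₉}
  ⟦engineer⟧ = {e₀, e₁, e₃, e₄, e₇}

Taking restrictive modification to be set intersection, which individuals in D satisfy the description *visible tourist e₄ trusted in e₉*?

⟦e₄ trusted⟧ = {x : ⟨e₄, x⟩ ∈ ⟦trusted⟧} = {e₀, e₁, e₂, e₃, e₄, e₆, e₈, e₉}
⟦in e₉⟧ = {x : ⟨x, e₉⟩ ∈ ⟦in⟧} = {e₀, e₁, e₃, e₄, e₆, e₇, e₈}
⟦tourist⟧ = {e₀, e₂, e₃, e₄, e₆, e₇, e₈, e₉}
… ∩ ⟦e₄ trusted⟧ = {e₀, e₂, e₃, e₄, e₆, e₇, e₈, e₉} ∩ {e₀, e₁, e₂, e₃, e₄, e₆, e₈, e₉} = {e₀, e₂, e₃, e₄, e₆, e₈, e₉}
… ∩ ⟦in e₉⟧ = {e₀, e₂, e₃, e₄, e₆, e₈, e₉} ∩ {e₀, e₁, e₃, e₄, e₆, e₇, e₈} = {e₀, e₃, e₄, e₆, e₈}
… ∩ ⟦visible⟧ = {e₀, e₃, e₄, e₆, e₈} ∩ {e₀, e₁, e₃, e₅} = {e₀, e₃}
So ⟦visible tourist e₄ trusted in e₉⟧ = {e₀, e₃}.

{e₀, e₃}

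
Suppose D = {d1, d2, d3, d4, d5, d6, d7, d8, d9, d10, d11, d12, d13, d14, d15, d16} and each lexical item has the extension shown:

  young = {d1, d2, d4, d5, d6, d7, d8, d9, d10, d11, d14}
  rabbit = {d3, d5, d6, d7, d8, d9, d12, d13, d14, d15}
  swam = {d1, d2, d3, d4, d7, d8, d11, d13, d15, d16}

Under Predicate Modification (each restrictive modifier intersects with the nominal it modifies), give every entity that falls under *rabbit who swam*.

{d3, d7, d8, d13, d15}

⟦who swam⟧ = ⟦swam⟧ = {d1, d2, d3, d4, d7, d8, d11, d13, d15, d16}
⟦rabbit⟧ = {d3, d5, d6, d7, d8, d9, d12, d13, d14, d15}
… ∩ ⟦who swam⟧ = {d3, d5, d6, d7, d8, d9, d12, d13, d14, d15} ∩ {d1, d2, d3, d4, d7, d8, d11, d13, d15, d16} = {d3, d7, d8, d13, d15}
So ⟦rabbit who swam⟧ = {d3, d7, d8, d13, d15}.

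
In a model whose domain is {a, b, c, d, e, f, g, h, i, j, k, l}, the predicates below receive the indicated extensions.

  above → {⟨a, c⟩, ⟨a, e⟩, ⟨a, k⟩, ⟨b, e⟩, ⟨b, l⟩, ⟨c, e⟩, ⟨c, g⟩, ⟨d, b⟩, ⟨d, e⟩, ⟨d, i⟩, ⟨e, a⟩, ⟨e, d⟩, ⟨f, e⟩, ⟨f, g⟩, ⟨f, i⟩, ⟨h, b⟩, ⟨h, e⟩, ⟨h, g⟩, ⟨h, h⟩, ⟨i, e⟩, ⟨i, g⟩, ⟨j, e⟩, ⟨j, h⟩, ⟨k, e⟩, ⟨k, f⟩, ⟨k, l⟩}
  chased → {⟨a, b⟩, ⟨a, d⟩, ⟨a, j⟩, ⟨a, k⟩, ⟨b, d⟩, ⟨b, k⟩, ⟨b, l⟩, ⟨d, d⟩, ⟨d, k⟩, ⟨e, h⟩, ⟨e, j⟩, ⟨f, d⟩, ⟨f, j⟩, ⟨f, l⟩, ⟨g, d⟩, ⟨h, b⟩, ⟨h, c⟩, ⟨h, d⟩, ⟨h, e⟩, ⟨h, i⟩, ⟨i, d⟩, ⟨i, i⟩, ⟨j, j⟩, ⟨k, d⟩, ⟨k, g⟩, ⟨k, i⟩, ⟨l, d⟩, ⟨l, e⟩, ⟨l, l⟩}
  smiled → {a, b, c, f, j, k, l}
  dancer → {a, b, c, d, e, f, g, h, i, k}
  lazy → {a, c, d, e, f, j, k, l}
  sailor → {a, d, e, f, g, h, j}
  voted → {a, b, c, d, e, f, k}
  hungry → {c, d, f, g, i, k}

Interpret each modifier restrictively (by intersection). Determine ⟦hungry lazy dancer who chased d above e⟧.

{d, f, k}

⟦who chased d⟧ = {x : ⟨x, d⟩ ∈ ⟦chased⟧} = {a, b, d, f, g, h, i, k, l}
⟦above e⟧ = {x : ⟨x, e⟩ ∈ ⟦above⟧} = {a, b, c, d, f, h, i, j, k}
⟦dancer⟧ = {a, b, c, d, e, f, g, h, i, k}
… ∩ ⟦who chased d⟧ = {a, b, c, d, e, f, g, h, i, k} ∩ {a, b, d, f, g, h, i, k, l} = {a, b, d, f, g, h, i, k}
… ∩ ⟦above e⟧ = {a, b, d, f, g, h, i, k} ∩ {a, b, c, d, f, h, i, j, k} = {a, b, d, f, h, i, k}
… ∩ ⟦hungry⟧ = {a, b, d, f, h, i, k} ∩ {c, d, f, g, i, k} = {d, f, i, k}
… ∩ ⟦lazy⟧ = {d, f, i, k} ∩ {a, c, d, e, f, j, k, l} = {d, f, k}
So ⟦hungry lazy dancer who chased d above e⟧ = {d, f, k}.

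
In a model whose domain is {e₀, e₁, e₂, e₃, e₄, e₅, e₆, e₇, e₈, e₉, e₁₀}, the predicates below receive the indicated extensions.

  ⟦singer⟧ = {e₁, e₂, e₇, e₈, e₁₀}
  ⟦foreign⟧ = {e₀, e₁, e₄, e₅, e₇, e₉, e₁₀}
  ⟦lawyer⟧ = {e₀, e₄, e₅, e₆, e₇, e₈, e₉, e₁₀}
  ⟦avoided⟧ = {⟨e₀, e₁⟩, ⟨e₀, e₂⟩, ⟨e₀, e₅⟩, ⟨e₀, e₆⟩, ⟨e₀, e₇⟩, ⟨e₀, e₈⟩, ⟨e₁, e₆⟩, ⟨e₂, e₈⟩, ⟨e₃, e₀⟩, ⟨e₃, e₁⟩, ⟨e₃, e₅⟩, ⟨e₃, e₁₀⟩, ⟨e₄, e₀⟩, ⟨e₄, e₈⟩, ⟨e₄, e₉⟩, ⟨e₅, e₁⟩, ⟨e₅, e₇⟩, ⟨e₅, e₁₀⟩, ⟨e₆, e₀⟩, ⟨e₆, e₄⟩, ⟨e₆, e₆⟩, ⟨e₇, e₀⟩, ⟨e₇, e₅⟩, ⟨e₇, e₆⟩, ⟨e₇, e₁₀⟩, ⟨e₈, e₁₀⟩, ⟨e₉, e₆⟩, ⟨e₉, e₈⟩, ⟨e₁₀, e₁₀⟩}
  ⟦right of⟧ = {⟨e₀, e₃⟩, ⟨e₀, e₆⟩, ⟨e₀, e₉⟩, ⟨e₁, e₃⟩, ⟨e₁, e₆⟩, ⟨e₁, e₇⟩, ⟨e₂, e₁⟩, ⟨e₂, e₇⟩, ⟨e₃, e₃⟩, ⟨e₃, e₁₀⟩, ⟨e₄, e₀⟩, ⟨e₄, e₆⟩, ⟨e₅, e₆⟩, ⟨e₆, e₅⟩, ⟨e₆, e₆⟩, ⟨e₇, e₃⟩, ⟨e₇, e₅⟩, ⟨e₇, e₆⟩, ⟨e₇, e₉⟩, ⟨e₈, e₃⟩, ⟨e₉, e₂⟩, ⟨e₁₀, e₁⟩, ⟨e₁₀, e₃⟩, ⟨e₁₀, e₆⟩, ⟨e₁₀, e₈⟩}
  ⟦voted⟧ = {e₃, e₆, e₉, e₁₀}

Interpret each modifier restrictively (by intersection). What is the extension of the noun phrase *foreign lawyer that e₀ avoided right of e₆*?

{e₅, e₇}

⟦that e₀ avoided⟧ = {x : ⟨e₀, x⟩ ∈ ⟦avoided⟧} = {e₁, e₂, e₅, e₆, e₇, e₈}
⟦right of e₆⟧ = {x : ⟨x, e₆⟩ ∈ ⟦right of⟧} = {e₀, e₁, e₄, e₅, e₆, e₇, e₁₀}
⟦lawyer⟧ = {e₀, e₄, e₅, e₆, e₇, e₈, e₉, e₁₀}
… ∩ ⟦that e₀ avoided⟧ = {e₀, e₄, e₅, e₆, e₇, e₈, e₉, e₁₀} ∩ {e₁, e₂, e₅, e₆, e₇, e₈} = {e₅, e₆, e₇, e₈}
… ∩ ⟦right of e₆⟧ = {e₅, e₆, e₇, e₈} ∩ {e₀, e₁, e₄, e₅, e₆, e₇, e₁₀} = {e₅, e₆, e₇}
… ∩ ⟦foreign⟧ = {e₅, e₆, e₇} ∩ {e₀, e₁, e₄, e₅, e₇, e₉, e₁₀} = {e₅, e₇}
So ⟦foreign lawyer that e₀ avoided right of e₆⟧ = {e₅, e₇}.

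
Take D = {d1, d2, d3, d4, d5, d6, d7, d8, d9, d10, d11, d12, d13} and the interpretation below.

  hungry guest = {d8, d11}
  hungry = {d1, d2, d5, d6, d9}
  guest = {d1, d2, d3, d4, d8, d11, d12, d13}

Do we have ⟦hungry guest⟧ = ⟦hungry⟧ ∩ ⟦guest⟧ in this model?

⟦hungry⟧ ∩ ⟦guest⟧ = {d1, d2, d5, d6, d9} ∩ {d1, d2, d3, d4, d8, d11, d12, d13} = {d1, d2}
Observed ⟦hungry guest⟧ = {d8, d11}.
These differ, so the modifier is not intersective in this model.

no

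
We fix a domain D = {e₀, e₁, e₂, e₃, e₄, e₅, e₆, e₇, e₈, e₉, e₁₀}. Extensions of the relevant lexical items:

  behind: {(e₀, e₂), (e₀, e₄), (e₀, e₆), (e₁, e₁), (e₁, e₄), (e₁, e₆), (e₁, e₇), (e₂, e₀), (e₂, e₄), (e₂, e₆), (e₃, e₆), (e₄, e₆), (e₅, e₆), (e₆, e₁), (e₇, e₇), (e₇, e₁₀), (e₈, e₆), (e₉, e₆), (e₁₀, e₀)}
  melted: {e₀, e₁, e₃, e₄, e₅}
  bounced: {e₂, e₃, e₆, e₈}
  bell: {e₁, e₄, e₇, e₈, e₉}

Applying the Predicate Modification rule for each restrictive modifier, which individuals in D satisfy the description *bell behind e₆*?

{e₁, e₄, e₈, e₉}

⟦behind e₆⟧ = {x : ⟨x, e₆⟩ ∈ ⟦behind⟧} = {e₀, e₁, e₂, e₃, e₄, e₅, e₈, e₉}
⟦bell⟧ = {e₁, e₄, e₇, e₈, e₉}
… ∩ ⟦behind e₆⟧ = {e₁, e₄, e₇, e₈, e₉} ∩ {e₀, e₁, e₂, e₃, e₄, e₅, e₈, e₉} = {e₁, e₄, e₈, e₉}
So ⟦bell behind e₆⟧ = {e₁, e₄, e₈, e₉}.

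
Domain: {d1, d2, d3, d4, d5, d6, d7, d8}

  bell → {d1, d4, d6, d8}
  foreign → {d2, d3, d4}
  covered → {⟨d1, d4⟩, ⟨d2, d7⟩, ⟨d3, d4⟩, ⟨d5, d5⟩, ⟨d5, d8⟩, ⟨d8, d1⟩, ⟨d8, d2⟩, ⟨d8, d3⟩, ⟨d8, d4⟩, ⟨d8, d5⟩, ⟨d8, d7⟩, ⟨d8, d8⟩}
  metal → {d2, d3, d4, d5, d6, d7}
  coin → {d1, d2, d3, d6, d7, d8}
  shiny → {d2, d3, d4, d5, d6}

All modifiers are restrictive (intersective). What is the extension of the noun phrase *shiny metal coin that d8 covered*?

{d2, d3}

⟦that d8 covered⟧ = {x : ⟨d8, x⟩ ∈ ⟦covered⟧} = {d1, d2, d3, d4, d5, d7, d8}
⟦coin⟧ = {d1, d2, d3, d6, d7, d8}
… ∩ ⟦that d8 covered⟧ = {d1, d2, d3, d6, d7, d8} ∩ {d1, d2, d3, d4, d5, d7, d8} = {d1, d2, d3, d7, d8}
… ∩ ⟦shiny⟧ = {d1, d2, d3, d7, d8} ∩ {d2, d3, d4, d5, d6} = {d2, d3}
… ∩ ⟦metal⟧ = {d2, d3} ∩ {d2, d3, d4, d5, d6, d7} = {d2, d3}
So ⟦shiny metal coin that d8 covered⟧ = {d2, d3}.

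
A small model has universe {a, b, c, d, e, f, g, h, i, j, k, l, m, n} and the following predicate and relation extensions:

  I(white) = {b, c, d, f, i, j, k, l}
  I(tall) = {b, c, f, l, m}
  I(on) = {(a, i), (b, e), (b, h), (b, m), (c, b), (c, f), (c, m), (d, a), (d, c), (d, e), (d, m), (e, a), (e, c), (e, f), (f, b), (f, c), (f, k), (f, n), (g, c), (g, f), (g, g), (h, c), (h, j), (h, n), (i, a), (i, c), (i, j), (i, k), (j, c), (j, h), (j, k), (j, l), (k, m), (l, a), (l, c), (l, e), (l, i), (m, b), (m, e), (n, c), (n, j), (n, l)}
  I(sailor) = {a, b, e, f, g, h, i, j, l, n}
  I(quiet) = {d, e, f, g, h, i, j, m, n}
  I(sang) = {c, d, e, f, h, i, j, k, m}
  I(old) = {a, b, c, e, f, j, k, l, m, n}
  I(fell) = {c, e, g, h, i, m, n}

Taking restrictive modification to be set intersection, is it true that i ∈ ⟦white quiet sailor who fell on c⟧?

⟦who fell⟧ = ⟦fell⟧ = {c, e, g, h, i, m, n}
⟦on c⟧ = {x : ⟨x, c⟩ ∈ ⟦on⟧} = {d, e, f, g, h, i, j, l, n}
⟦sailor⟧ = {a, b, e, f, g, h, i, j, l, n}
… ∩ ⟦who fell⟧ = {a, b, e, f, g, h, i, j, l, n} ∩ {c, e, g, h, i, m, n} = {e, g, h, i, n}
… ∩ ⟦on c⟧ = {e, g, h, i, n} ∩ {d, e, f, g, h, i, j, l, n} = {e, g, h, i, n}
… ∩ ⟦white⟧ = {e, g, h, i, n} ∩ {b, c, d, f, i, j, k, l} = {i}
… ∩ ⟦quiet⟧ = {i} ∩ {d, e, f, g, h, i, j, m, n} = {i}
⟦white quiet sailor who fell on c⟧ = {i}; i ∈ this set.

yes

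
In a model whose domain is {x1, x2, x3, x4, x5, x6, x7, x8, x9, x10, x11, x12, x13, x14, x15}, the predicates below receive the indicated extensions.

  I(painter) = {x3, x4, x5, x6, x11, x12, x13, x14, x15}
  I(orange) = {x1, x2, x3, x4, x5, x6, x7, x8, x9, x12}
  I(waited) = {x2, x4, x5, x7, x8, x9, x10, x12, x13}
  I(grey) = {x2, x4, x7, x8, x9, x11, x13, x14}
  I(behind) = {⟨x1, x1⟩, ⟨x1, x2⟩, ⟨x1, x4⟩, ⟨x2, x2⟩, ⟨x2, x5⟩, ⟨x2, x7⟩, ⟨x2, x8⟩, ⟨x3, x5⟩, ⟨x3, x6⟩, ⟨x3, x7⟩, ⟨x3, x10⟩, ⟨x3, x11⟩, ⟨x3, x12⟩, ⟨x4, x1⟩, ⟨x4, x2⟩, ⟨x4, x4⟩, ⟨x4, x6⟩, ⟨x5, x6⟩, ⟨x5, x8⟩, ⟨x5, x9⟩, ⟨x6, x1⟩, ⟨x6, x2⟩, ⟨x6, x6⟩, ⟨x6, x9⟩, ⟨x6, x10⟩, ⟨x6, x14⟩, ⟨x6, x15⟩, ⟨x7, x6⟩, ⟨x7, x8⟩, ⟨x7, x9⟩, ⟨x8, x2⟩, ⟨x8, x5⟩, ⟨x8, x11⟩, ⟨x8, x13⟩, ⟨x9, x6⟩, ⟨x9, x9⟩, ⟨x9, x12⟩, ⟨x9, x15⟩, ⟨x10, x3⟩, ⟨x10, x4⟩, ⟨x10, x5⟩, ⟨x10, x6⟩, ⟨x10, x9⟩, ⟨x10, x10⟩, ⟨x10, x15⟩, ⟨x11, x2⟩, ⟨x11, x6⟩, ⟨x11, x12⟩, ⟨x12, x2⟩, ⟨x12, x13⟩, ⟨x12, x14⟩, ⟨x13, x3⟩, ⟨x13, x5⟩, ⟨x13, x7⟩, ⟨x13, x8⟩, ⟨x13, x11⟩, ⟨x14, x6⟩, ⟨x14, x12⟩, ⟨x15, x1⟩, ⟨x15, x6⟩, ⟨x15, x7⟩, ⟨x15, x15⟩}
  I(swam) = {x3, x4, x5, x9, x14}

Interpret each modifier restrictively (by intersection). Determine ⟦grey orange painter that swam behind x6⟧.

{x4}

⟦that swam⟧ = ⟦swam⟧ = {x3, x4, x5, x9, x14}
⟦behind x6⟧ = {x : ⟨x, x6⟩ ∈ ⟦behind⟧} = {x3, x4, x5, x6, x7, x9, x10, x11, x14, x15}
⟦painter⟧ = {x3, x4, x5, x6, x11, x12, x13, x14, x15}
… ∩ ⟦that swam⟧ = {x3, x4, x5, x6, x11, x12, x13, x14, x15} ∩ {x3, x4, x5, x9, x14} = {x3, x4, x5, x14}
… ∩ ⟦behind x6⟧ = {x3, x4, x5, x14} ∩ {x3, x4, x5, x6, x7, x9, x10, x11, x14, x15} = {x3, x4, x5, x14}
… ∩ ⟦grey⟧ = {x3, x4, x5, x14} ∩ {x2, x4, x7, x8, x9, x11, x13, x14} = {x4, x14}
… ∩ ⟦orange⟧ = {x4, x14} ∩ {x1, x2, x3, x4, x5, x6, x7, x8, x9, x12} = {x4}
So ⟦grey orange painter that swam behind x6⟧ = {x4}.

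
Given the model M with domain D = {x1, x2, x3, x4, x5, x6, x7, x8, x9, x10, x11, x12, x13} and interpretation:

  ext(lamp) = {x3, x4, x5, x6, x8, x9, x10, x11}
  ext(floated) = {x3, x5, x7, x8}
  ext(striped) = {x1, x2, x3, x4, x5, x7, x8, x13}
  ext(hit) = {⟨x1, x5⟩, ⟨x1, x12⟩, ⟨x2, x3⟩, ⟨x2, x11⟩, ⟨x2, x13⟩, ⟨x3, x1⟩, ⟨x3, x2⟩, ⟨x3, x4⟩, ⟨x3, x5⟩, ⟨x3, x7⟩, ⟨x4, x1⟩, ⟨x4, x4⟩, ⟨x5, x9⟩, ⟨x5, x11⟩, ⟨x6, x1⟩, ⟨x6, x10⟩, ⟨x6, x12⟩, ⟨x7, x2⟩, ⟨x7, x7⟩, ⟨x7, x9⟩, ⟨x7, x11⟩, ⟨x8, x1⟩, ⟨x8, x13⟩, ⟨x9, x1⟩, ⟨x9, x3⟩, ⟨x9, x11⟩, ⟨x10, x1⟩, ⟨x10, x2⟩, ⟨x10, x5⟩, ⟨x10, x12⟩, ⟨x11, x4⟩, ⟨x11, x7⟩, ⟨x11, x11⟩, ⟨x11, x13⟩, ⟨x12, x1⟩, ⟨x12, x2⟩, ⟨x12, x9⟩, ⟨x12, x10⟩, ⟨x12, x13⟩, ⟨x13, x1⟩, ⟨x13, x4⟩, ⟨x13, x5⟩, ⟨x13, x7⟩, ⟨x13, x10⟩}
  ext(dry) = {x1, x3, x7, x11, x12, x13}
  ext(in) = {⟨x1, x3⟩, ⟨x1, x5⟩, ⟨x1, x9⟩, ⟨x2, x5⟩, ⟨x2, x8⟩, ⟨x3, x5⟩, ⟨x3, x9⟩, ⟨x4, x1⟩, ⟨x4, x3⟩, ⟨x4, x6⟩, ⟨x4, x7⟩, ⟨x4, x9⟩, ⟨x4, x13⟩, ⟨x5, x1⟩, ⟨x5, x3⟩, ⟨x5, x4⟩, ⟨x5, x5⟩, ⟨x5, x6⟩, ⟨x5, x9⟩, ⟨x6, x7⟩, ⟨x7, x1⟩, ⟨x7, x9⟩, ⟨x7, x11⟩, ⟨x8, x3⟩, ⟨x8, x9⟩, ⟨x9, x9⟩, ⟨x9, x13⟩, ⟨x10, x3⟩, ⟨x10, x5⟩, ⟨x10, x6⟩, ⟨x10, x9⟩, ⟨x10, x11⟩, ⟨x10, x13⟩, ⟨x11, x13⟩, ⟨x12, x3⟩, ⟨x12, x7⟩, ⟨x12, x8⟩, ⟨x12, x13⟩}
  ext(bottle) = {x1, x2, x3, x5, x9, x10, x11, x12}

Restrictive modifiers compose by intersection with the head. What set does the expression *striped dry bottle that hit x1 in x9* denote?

{x3}

⟦that hit x1⟧ = {x : ⟨x, x1⟩ ∈ ⟦hit⟧} = {x3, x4, x6, x8, x9, x10, x12, x13}
⟦in x9⟧ = {x : ⟨x, x9⟩ ∈ ⟦in⟧} = {x1, x3, x4, x5, x7, x8, x9, x10}
⟦bottle⟧ = {x1, x2, x3, x5, x9, x10, x11, x12}
… ∩ ⟦that hit x1⟧ = {x1, x2, x3, x5, x9, x10, x11, x12} ∩ {x3, x4, x6, x8, x9, x10, x12, x13} = {x3, x9, x10, x12}
… ∩ ⟦in x9⟧ = {x3, x9, x10, x12} ∩ {x1, x3, x4, x5, x7, x8, x9, x10} = {x3, x9, x10}
… ∩ ⟦striped⟧ = {x3, x9, x10} ∩ {x1, x2, x3, x4, x5, x7, x8, x13} = {x3}
… ∩ ⟦dry⟧ = {x3} ∩ {x1, x3, x7, x11, x12, x13} = {x3}
So ⟦striped dry bottle that hit x1 in x9⟧ = {x3}.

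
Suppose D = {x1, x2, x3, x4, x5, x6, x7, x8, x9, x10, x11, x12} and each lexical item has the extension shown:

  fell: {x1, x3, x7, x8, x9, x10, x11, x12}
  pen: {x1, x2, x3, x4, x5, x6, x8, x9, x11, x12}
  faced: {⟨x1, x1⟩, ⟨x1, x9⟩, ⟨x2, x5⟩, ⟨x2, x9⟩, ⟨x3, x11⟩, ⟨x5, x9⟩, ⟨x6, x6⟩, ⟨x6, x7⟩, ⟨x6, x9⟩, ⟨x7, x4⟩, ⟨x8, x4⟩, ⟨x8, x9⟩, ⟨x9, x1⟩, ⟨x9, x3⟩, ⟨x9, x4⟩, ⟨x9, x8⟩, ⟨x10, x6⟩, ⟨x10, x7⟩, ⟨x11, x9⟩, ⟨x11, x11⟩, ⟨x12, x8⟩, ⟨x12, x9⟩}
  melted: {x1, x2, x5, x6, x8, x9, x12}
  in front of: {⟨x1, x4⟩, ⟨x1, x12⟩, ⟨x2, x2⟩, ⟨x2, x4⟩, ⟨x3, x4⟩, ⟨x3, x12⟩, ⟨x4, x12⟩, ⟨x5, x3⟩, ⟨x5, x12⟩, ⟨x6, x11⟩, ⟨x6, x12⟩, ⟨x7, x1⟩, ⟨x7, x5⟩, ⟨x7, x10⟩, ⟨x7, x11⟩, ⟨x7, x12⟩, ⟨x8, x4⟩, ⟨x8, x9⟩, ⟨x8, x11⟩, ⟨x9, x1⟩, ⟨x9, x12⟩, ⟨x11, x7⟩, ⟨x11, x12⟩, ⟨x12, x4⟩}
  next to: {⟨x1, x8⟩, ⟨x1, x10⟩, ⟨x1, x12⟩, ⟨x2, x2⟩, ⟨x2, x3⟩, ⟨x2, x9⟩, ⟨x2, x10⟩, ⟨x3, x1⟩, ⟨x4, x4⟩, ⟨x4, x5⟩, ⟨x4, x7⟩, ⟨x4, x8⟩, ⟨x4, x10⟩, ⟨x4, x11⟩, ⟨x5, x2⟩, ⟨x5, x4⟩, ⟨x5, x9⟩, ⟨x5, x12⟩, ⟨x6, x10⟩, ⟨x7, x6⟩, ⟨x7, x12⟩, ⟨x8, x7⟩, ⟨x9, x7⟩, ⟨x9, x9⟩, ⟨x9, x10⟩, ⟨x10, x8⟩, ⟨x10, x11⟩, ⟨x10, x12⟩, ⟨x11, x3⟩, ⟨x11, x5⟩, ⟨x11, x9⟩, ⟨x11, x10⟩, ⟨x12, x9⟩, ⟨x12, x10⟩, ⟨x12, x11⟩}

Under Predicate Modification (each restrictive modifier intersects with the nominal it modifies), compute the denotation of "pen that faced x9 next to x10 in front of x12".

⟦that faced x9⟧ = {x : ⟨x, x9⟩ ∈ ⟦faced⟧} = {x1, x2, x5, x6, x8, x11, x12}
⟦next to x10⟧ = {x : ⟨x, x10⟩ ∈ ⟦next to⟧} = {x1, x2, x4, x6, x9, x11, x12}
⟦in front of x12⟧ = {x : ⟨x, x12⟩ ∈ ⟦in front of⟧} = {x1, x3, x4, x5, x6, x7, x9, x11}
⟦pen⟧ = {x1, x2, x3, x4, x5, x6, x8, x9, x11, x12}
… ∩ ⟦that faced x9⟧ = {x1, x2, x3, x4, x5, x6, x8, x9, x11, x12} ∩ {x1, x2, x5, x6, x8, x11, x12} = {x1, x2, x5, x6, x8, x11, x12}
… ∩ ⟦next to x10⟧ = {x1, x2, x5, x6, x8, x11, x12} ∩ {x1, x2, x4, x6, x9, x11, x12} = {x1, x2, x6, x11, x12}
… ∩ ⟦in front of x12⟧ = {x1, x2, x6, x11, x12} ∩ {x1, x3, x4, x5, x6, x7, x9, x11} = {x1, x6, x11}
So ⟦pen that faced x9 next to x10 in front of x12⟧ = {x1, x6, x11}.

{x1, x6, x11}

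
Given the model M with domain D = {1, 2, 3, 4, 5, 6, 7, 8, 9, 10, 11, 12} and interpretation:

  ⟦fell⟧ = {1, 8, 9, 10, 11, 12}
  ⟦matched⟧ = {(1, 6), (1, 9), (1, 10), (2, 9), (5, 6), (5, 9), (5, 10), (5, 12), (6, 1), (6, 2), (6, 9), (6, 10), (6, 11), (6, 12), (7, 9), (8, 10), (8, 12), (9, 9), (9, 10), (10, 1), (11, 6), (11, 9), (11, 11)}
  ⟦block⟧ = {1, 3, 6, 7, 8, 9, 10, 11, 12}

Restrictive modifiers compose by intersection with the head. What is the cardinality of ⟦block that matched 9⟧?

5

⟦that matched 9⟧ = {x : ⟨x, 9⟩ ∈ ⟦matched⟧} = {1, 2, 5, 6, 7, 9, 11}
⟦block⟧ = {1, 3, 6, 7, 8, 9, 10, 11, 12}
… ∩ ⟦that matched 9⟧ = {1, 3, 6, 7, 8, 9, 10, 11, 12} ∩ {1, 2, 5, 6, 7, 9, 11} = {1, 6, 7, 9, 11}
⟦block that matched 9⟧ = {1, 6, 7, 9, 11}, so the cardinality is 5.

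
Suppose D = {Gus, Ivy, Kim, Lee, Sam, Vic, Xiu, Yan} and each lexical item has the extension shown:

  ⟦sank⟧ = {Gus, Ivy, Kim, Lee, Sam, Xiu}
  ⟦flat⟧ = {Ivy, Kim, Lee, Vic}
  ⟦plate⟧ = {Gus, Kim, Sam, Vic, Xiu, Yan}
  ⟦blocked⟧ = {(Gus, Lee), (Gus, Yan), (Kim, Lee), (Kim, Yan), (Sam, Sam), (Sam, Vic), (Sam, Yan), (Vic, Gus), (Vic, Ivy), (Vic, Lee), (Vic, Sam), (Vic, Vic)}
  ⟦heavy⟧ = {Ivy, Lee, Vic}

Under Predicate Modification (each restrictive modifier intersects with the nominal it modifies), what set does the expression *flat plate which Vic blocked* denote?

⟦which Vic blocked⟧ = {x : ⟨Vic, x⟩ ∈ ⟦blocked⟧} = {Gus, Ivy, Lee, Sam, Vic}
⟦plate⟧ = {Gus, Kim, Sam, Vic, Xiu, Yan}
… ∩ ⟦which Vic blocked⟧ = {Gus, Kim, Sam, Vic, Xiu, Yan} ∩ {Gus, Ivy, Lee, Sam, Vic} = {Gus, Sam, Vic}
… ∩ ⟦flat⟧ = {Gus, Sam, Vic} ∩ {Ivy, Kim, Lee, Vic} = {Vic}
So ⟦flat plate which Vic blocked⟧ = {Vic}.

{Vic}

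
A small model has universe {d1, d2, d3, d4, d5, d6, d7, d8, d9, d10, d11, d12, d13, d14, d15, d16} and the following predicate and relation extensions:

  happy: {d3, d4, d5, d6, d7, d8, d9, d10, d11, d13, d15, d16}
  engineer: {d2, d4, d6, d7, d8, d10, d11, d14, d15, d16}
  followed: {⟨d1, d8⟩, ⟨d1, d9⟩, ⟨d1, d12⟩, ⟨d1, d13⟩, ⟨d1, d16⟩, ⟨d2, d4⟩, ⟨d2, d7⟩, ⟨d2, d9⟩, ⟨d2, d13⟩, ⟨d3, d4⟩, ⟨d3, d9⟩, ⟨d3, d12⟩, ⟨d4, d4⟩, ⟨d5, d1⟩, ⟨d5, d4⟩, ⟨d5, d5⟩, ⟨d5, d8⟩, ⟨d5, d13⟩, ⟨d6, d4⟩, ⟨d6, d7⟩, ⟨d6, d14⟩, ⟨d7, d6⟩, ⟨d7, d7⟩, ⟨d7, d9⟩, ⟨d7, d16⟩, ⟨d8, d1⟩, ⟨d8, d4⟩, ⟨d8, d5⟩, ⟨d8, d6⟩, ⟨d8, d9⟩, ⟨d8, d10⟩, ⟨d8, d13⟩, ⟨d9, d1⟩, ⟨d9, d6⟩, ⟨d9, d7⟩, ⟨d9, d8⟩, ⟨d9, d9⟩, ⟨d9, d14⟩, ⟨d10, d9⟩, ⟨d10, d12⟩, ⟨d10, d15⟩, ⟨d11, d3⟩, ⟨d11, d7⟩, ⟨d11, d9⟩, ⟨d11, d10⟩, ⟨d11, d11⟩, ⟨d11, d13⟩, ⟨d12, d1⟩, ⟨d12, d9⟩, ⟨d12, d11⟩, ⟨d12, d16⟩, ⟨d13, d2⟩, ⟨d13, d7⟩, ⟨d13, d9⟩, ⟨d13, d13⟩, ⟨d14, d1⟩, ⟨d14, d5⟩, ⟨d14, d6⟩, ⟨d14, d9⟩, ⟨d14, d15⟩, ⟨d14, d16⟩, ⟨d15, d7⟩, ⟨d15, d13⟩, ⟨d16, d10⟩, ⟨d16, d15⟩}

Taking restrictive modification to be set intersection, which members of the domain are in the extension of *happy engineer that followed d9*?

⟦that followed d9⟧ = {x : ⟨x, d9⟩ ∈ ⟦followed⟧} = {d1, d2, d3, d7, d8, d9, d10, d11, d12, d13, d14}
⟦engineer⟧ = {d2, d4, d6, d7, d8, d10, d11, d14, d15, d16}
… ∩ ⟦that followed d9⟧ = {d2, d4, d6, d7, d8, d10, d11, d14, d15, d16} ∩ {d1, d2, d3, d7, d8, d9, d10, d11, d12, d13, d14} = {d2, d7, d8, d10, d11, d14}
… ∩ ⟦happy⟧ = {d2, d7, d8, d10, d11, d14} ∩ {d3, d4, d5, d6, d7, d8, d9, d10, d11, d13, d15, d16} = {d7, d8, d10, d11}
So ⟦happy engineer that followed d9⟧ = {d7, d8, d10, d11}.

{d7, d8, d10, d11}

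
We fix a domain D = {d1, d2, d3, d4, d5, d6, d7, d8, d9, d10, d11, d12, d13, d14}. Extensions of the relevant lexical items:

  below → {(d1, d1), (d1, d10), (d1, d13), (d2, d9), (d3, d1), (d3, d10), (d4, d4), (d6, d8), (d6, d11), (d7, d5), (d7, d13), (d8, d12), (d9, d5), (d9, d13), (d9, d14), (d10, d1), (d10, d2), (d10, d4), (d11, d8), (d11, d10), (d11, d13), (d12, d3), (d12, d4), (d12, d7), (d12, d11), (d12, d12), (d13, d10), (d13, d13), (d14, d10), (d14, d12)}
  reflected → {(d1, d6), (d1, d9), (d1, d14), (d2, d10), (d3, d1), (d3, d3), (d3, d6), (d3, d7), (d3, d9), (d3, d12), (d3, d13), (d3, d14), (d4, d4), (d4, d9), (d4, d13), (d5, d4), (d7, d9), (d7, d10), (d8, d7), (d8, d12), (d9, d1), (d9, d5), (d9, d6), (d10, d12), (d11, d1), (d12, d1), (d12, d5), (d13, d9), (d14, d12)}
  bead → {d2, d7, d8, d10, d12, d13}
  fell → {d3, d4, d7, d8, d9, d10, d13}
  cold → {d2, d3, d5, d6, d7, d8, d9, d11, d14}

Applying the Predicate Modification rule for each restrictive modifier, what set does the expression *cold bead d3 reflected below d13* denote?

{d7}

⟦d3 reflected⟧ = {x : ⟨d3, x⟩ ∈ ⟦reflected⟧} = {d1, d3, d6, d7, d9, d12, d13, d14}
⟦below d13⟧ = {x : ⟨x, d13⟩ ∈ ⟦below⟧} = {d1, d7, d9, d11, d13}
⟦bead⟧ = {d2, d7, d8, d10, d12, d13}
… ∩ ⟦d3 reflected⟧ = {d2, d7, d8, d10, d12, d13} ∩ {d1, d3, d6, d7, d9, d12, d13, d14} = {d7, d12, d13}
… ∩ ⟦below d13⟧ = {d7, d12, d13} ∩ {d1, d7, d9, d11, d13} = {d7, d13}
… ∩ ⟦cold⟧ = {d7, d13} ∩ {d2, d3, d5, d6, d7, d8, d9, d11, d14} = {d7}
So ⟦cold bead d3 reflected below d13⟧ = {d7}.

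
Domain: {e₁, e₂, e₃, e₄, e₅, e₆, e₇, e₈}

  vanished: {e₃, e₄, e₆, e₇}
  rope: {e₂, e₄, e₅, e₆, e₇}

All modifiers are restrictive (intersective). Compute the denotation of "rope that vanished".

⟦that vanished⟧ = ⟦vanished⟧ = {e₃, e₄, e₆, e₇}
⟦rope⟧ = {e₂, e₄, e₅, e₆, e₇}
… ∩ ⟦that vanished⟧ = {e₂, e₄, e₅, e₆, e₇} ∩ {e₃, e₄, e₆, e₇} = {e₄, e₆, e₇}
So ⟦rope that vanished⟧ = {e₄, e₆, e₇}.

{e₄, e₆, e₇}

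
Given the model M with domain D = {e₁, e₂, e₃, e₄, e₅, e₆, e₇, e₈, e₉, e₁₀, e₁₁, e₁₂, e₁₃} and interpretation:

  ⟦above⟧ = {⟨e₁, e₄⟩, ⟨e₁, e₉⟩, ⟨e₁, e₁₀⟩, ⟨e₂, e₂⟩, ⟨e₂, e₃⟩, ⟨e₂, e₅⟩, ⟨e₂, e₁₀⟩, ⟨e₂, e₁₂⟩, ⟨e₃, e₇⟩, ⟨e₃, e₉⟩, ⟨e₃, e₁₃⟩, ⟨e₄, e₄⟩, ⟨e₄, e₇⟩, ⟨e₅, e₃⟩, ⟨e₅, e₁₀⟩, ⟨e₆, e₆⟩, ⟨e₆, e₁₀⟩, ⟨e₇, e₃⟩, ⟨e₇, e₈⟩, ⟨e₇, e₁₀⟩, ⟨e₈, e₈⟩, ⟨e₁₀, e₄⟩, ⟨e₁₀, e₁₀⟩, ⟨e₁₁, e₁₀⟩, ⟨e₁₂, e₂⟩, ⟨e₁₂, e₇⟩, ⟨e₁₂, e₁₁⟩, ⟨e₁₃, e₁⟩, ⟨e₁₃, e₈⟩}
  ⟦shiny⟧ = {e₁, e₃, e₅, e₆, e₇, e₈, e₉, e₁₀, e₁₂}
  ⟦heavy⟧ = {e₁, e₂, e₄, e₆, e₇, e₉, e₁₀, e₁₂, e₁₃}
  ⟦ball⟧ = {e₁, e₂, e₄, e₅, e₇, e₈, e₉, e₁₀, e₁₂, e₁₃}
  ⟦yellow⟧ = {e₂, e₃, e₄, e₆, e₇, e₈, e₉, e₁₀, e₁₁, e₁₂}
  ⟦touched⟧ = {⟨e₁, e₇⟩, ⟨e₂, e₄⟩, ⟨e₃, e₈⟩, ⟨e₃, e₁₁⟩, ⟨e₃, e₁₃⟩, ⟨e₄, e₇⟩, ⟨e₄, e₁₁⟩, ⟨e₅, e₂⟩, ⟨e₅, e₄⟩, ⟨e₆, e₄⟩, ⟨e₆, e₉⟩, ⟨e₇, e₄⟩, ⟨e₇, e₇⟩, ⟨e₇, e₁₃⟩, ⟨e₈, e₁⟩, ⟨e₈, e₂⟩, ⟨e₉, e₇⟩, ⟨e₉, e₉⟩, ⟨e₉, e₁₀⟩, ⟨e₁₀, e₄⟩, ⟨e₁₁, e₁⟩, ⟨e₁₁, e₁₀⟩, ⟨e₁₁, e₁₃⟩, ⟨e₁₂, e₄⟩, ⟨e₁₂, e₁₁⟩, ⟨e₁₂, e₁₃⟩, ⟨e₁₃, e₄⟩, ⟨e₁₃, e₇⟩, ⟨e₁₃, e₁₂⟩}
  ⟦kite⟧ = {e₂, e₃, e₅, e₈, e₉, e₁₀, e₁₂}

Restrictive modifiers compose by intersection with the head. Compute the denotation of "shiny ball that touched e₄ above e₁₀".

⟦that touched e₄⟧ = {x : ⟨x, e₄⟩ ∈ ⟦touched⟧} = {e₂, e₅, e₆, e₇, e₁₀, e₁₂, e₁₃}
⟦above e₁₀⟧ = {x : ⟨x, e₁₀⟩ ∈ ⟦above⟧} = {e₁, e₂, e₅, e₆, e₇, e₁₀, e₁₁}
⟦ball⟧ = {e₁, e₂, e₄, e₅, e₇, e₈, e₉, e₁₀, e₁₂, e₁₃}
… ∩ ⟦that touched e₄⟧ = {e₁, e₂, e₄, e₅, e₇, e₈, e₉, e₁₀, e₁₂, e₁₃} ∩ {e₂, e₅, e₆, e₇, e₁₀, e₁₂, e₁₃} = {e₂, e₅, e₇, e₁₀, e₁₂, e₁₃}
… ∩ ⟦above e₁₀⟧ = {e₂, e₅, e₇, e₁₀, e₁₂, e₁₃} ∩ {e₁, e₂, e₅, e₆, e₇, e₁₀, e₁₁} = {e₂, e₅, e₇, e₁₀}
… ∩ ⟦shiny⟧ = {e₂, e₅, e₇, e₁₀} ∩ {e₁, e₃, e₅, e₆, e₇, e₈, e₉, e₁₀, e₁₂} = {e₅, e₇, e₁₀}
So ⟦shiny ball that touched e₄ above e₁₀⟧ = {e₅, e₇, e₁₀}.

{e₅, e₇, e₁₀}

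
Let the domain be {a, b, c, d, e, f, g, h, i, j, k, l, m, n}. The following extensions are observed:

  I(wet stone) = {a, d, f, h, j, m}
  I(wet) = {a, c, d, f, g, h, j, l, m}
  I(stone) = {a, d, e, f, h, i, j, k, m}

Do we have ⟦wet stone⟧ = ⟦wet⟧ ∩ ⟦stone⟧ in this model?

⟦wet⟧ ∩ ⟦stone⟧ = {a, c, d, f, g, h, j, l, m} ∩ {a, d, e, f, h, i, j, k, m} = {a, d, f, h, j, m}
Observed ⟦wet stone⟧ = {a, d, f, h, j, m}.
These coincide, so the modifier is intersective here.

yes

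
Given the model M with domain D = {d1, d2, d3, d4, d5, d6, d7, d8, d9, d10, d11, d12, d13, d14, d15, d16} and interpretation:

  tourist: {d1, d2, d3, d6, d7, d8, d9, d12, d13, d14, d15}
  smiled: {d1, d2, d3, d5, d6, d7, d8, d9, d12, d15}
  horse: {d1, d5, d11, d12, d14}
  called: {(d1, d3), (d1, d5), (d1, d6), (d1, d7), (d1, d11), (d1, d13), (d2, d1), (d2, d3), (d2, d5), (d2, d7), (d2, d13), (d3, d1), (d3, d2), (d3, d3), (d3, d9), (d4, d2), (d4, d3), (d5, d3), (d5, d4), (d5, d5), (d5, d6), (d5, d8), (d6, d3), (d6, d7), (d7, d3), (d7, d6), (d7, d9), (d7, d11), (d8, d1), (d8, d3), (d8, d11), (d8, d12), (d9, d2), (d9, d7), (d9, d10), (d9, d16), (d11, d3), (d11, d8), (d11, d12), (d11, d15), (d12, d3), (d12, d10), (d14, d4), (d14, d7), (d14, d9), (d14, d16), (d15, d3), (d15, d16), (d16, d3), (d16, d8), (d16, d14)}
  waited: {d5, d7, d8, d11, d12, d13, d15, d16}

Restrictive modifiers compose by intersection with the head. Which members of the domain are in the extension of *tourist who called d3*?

{d1, d2, d3, d6, d7, d8, d12, d15}

⟦who called d3⟧ = {x : ⟨x, d3⟩ ∈ ⟦called⟧} = {d1, d2, d3, d4, d5, d6, d7, d8, d11, d12, d15, d16}
⟦tourist⟧ = {d1, d2, d3, d6, d7, d8, d9, d12, d13, d14, d15}
… ∩ ⟦who called d3⟧ = {d1, d2, d3, d6, d7, d8, d9, d12, d13, d14, d15} ∩ {d1, d2, d3, d4, d5, d6, d7, d8, d11, d12, d15, d16} = {d1, d2, d3, d6, d7, d8, d12, d15}
So ⟦tourist who called d3⟧ = {d1, d2, d3, d6, d7, d8, d12, d15}.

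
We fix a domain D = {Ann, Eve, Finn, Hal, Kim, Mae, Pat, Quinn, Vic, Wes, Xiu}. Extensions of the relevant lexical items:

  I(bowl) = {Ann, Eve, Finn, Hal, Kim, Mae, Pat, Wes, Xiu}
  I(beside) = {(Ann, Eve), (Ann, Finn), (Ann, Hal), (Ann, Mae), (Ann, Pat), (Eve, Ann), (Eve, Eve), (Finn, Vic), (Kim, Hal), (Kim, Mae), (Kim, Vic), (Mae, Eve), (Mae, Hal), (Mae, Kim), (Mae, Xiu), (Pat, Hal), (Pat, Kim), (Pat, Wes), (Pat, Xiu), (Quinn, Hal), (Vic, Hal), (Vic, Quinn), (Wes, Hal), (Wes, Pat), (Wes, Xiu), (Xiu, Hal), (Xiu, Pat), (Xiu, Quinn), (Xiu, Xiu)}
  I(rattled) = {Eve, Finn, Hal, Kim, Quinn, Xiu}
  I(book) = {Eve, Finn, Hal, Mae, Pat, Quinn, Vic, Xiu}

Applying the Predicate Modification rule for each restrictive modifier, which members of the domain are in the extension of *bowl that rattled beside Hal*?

⟦that rattled⟧ = ⟦rattled⟧ = {Eve, Finn, Hal, Kim, Quinn, Xiu}
⟦beside Hal⟧ = {x : ⟨x, Hal⟩ ∈ ⟦beside⟧} = {Ann, Kim, Mae, Pat, Quinn, Vic, Wes, Xiu}
⟦bowl⟧ = {Ann, Eve, Finn, Hal, Kim, Mae, Pat, Wes, Xiu}
… ∩ ⟦that rattled⟧ = {Ann, Eve, Finn, Hal, Kim, Mae, Pat, Wes, Xiu} ∩ {Eve, Finn, Hal, Kim, Quinn, Xiu} = {Eve, Finn, Hal, Kim, Xiu}
… ∩ ⟦beside Hal⟧ = {Eve, Finn, Hal, Kim, Xiu} ∩ {Ann, Kim, Mae, Pat, Quinn, Vic, Wes, Xiu} = {Kim, Xiu}
So ⟦bowl that rattled beside Hal⟧ = {Kim, Xiu}.

{Kim, Xiu}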